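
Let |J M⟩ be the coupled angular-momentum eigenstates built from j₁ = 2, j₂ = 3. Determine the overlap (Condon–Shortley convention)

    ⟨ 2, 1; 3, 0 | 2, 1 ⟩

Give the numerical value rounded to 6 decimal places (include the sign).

j₁+j₂−J=3  J+j₁−j₂=1  J−j₁+j₂=3  j₁+j₂+J+1=8
(j₁±m₁, j₂±m₂, J±M) = (3,1,3,3,3,1)
P² = 81/14
sum k=0..1:
  [0] +1/36 = 1/36
  [1] −1/4 = -1/4
S = -2/9
C² = P²·S² = 2/7 ; C = -0.534522

-0.534522  (= −√(2/7))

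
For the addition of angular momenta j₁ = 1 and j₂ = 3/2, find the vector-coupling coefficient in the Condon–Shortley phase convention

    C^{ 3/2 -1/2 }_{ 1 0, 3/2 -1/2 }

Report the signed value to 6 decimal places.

triangle: 1!×1!×2!/5! = 2/120
(j±m)!: 1!×1!×1!×2!×1!×2! = 4
prefactor² = (2J+1)×Δ×N² = 4/15
  k=0: +1/(0!×1!×1!×1!×0!×1!) = 1
  k=1: −1/(1!×0!×0!×0!×1!×2!) = -1/2
Σ = 1/2  ⇒  CG² = 4/15×1/2² = 1/15
CG = +√(1/15) = +0.258199

+0.258199  (= +√(1/15))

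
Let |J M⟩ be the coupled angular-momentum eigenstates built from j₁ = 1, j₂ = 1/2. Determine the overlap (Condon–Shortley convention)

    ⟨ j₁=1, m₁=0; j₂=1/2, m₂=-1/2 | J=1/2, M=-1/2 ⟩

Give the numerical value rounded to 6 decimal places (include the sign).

j₁+j₂−J=1  J+j₁−j₂=1  J−j₁+j₂=0  j₁+j₂+J+1=3
(j₁±m₁, j₂±m₂, J±M) = (1,1,0,1,0,1)
P² = 1/3
sum k=0..0:
  [0] +1/1 = 1
S = 1
C² = P²·S² = 1/3 ; C = +0.577350

+0.577350  (= +√(1/3))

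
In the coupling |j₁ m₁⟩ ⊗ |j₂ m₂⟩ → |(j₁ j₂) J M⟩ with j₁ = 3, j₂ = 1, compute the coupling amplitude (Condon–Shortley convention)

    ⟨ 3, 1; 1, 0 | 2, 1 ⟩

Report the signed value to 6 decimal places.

−√(8/21) = -0.617213

triangle: 2!*4!*0!/7! = 48/5040
(j±m)!: 4!*2!*1!*1!*3!*1! = 288
prefactor² = (2J+1)*Δ*N² = 96/7
  k=1: −1/(1!*1!*1!*0!*3!*0!) = -1/6
Σ = -1/6  ⇒  CG² = 96/7*(-1/6)² = 8/21
CG = −√(8/21) = -0.617213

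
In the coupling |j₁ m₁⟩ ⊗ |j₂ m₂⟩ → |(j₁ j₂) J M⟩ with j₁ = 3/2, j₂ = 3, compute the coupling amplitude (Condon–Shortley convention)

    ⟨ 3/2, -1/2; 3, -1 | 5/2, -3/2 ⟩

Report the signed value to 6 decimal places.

j₁+j₂−J=2  J+j₁−j₂=1  J−j₁+j₂=4  j₁+j₂+J+1=8
(j₁±m₁, j₂±m₂, J±M) = (1,2,2,4,1,4)
P² = 576/35
sum k=1..2:
  [1] −1/6 = -1/6
  [2] +1/48 = 1/48
S = -7/48
C² = P²·S² = 7/20 ; C = -0.591608

-0.591608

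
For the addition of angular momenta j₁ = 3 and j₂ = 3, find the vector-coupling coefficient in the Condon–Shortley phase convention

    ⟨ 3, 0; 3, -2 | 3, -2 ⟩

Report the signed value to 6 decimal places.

−√(1/6) = -0.408248

triangle: 3!*3!*3!/10! = 216/3628800
(j±m)!: 3!*3!*1!*5!*1!*5! = 518400
prefactor² = (2J+1)*Δ*N² = 216
  k=0: +1/(0!*3!*3!*1!*0!*2!) = 1/72
  k=1: −1/(1!*2!*2!*0!*1!*3!) = -1/24
Σ = -1/36  ⇒  CG² = 216*(-1/36)² = 1/6
CG = −√(1/6) = -0.408248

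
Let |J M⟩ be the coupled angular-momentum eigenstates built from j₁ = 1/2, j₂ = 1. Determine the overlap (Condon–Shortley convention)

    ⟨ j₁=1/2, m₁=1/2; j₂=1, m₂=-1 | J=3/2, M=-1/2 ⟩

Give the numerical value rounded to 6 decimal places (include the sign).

j₁+j₂−J=0  J+j₁−j₂=1  J−j₁+j₂=2  j₁+j₂+J+1=4
(j₁±m₁, j₂±m₂, J±M) = (1,0,0,2,1,2)
P² = 4/3
sum k=0..0:
  [0] +1/2 = 1/2
S = 1/2
C² = P²·S² = 1/3 ; C = +0.577350

+0.577350  (= +√(1/3))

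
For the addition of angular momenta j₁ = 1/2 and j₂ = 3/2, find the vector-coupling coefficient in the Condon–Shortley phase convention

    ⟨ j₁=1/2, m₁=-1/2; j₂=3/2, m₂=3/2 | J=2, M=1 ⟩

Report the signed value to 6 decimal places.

triangle: 0!*1!*3!/5! = 6/120
(j±m)!: 0!*1!*3!*0!*3!*1! = 36
prefactor² = (2J+1)*Δ*N² = 9
  k=0: +1/(0!*0!*1!*3!*0!*0!) = 1/6
Σ = 1/6  ⇒  CG² = 9*1/6² = 1/4
CG = +√(1/4) = +0.500000

+√(1/4) = +0.500000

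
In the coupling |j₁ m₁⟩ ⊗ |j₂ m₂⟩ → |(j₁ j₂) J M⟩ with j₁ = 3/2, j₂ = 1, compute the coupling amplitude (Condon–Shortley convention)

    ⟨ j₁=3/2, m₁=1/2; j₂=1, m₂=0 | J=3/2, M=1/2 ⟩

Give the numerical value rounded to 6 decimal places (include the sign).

+0.258199

triangle: 1!*2!*1!/5! = 2/120
(j±m)!: 2!*1!*1!*1!*2!*1! = 4
prefactor² = (2J+1)*Δ*N² = 4/15
  k=0: +1/(0!*1!*1!*1!*1!*0!) = 1
  k=1: −1/(1!*0!*0!*0!*2!*1!) = -1/2
Σ = 1/2  ⇒  CG² = 4/15*1/2² = 1/15
CG = +√(1/15) = +0.258199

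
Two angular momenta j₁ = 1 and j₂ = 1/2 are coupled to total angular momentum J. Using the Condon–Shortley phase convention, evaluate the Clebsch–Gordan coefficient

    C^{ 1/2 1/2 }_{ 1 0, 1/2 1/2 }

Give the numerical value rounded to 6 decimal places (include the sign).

−√(1/3) ≈ -0.577350

j₁+j₂−J=1  J+j₁−j₂=1  J−j₁+j₂=0  j₁+j₂+J+1=3
(j₁±m₁, j₂±m₂, J±M) = (1,1,1,0,1,0)
P² = 1/3
sum k=1..1:
  [1] −1/1 = -1
S = -1
C² = P²·S² = 1/3 ; C = -0.577350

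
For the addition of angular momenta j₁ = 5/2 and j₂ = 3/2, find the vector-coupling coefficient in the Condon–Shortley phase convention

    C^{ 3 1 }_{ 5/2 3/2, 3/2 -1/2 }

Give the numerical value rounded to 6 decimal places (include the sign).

+√(49/120) = +0.639010

√[7·1!4!2!/8! · 4!1!1!2!4!2!] = √(96/5)
  +(−1)^0/∏(0,1,1,1,3,1)! = 1/6  (running 1/6)
  +(−1)^1/∏(1,0,0,0,4,2)! = -1/48  (running 7/48)
⟨..|..⟩ = √(96/5)·(7/48) = +0.639010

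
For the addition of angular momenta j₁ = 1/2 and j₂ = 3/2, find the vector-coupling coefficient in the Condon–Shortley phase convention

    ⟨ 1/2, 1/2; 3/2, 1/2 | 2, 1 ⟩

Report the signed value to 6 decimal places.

+0.866025  (= +√(3/4))

j₁+j₂−J=0  J+j₁−j₂=1  J−j₁+j₂=3  j₁+j₂+J+1=5
(j₁±m₁, j₂±m₂, J±M) = (1,0,2,1,3,1)
P² = 3
sum k=0..0:
  [0] +1/2 = 1/2
S = 1/2
C² = P²·S² = 3/4 ; C = +0.866025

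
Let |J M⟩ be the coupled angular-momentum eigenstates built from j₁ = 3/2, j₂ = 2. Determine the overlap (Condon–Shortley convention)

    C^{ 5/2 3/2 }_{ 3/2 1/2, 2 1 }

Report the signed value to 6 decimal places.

j₁+j₂−J=1  J+j₁−j₂=2  J−j₁+j₂=3  j₁+j₂+J+1=7
(j₁±m₁, j₂±m₂, J±M) = (2,1,3,1,4,1)
P² = 144/35
sum k=0..1:
  [0] +1/6 = 1/6
  [1] −1/4 = -1/4
S = -1/12
C² = P²·S² = 1/35 ; C = -0.169031

−√(1/35) ≈ -0.169031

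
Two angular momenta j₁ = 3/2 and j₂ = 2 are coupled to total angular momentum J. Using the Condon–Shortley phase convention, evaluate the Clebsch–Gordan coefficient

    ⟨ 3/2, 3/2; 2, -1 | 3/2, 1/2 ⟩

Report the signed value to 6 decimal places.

√[4·2!1!2!/6! · 3!0!1!3!2!1!] = √(8/5)
  +(−1)^0/∏(0,2,0,1,1,1)! = 1/2  (running 1/2)
⟨..|..⟩ = √(8/5)·(1/2) = +0.632456

+√(2/5) = +0.632456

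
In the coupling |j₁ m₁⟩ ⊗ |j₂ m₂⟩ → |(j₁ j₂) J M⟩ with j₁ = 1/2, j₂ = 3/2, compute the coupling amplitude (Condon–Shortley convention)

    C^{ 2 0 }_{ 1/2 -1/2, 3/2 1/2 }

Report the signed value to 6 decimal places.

+√(1/2) ≈ +0.707107

triangle: 0!·1!·3!/5! = 6/120
(j±m)!: 0!·1!·2!·1!·2!·2! = 8
prefactor² = (2J+1)·Δ·N² = 2
  k=0: +1/(0!·0!·1!·2!·0!·1!) = 1/2
Σ = 1/2  ⇒  CG² = 2·1/2² = 1/2
CG = +√(1/2) = +0.707107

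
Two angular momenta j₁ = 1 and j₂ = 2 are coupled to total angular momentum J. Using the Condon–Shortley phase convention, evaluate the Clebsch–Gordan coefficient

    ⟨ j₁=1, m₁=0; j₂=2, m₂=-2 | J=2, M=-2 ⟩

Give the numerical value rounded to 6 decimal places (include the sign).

√[5·1!1!3!/6! · 1!1!0!4!0!4!] = √(24)
  +(−1)^0/∏(0,1,1,0,0,3)! = 1/6  (running 1/6)
⟨..|..⟩ = √(24)·(1/6) = +0.816497

+√(2/3) ≈ +0.816497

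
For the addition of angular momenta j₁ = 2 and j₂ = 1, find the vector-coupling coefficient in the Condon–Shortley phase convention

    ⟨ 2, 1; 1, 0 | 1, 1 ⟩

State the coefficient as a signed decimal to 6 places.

triangle: 2!*2!*0!/5! = 4/120
(j±m)!: 3!*1!*1!*1!*2!*0! = 12
prefactor² = (2J+1)*Δ*N² = 6/5
  k=1: −1/(1!*1!*0!*0!*2!*0!) = -1/2
Σ = -1/2  ⇒  CG² = 6/5*(-1/2)² = 3/10
CG = −√(3/10) = -0.547723

-0.547723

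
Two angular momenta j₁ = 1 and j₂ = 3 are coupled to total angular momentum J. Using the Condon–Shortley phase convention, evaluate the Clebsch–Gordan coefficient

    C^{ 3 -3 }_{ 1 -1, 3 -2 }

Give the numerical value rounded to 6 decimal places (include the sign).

−√(1/4) ≈ -0.500000

triangle: 1!×1!×5!/8! = 120/40320
(j±m)!: 0!×2!×1!×5!×0!×6! = 172800
prefactor² = (2J+1)×Δ×N² = 3600
  k=1: −1/(1!×0!×1!×0!×0!×5!) = -1/120
Σ = -1/120  ⇒  CG² = 3600×(-1/120)² = 1/4
CG = −√(1/4) = -0.500000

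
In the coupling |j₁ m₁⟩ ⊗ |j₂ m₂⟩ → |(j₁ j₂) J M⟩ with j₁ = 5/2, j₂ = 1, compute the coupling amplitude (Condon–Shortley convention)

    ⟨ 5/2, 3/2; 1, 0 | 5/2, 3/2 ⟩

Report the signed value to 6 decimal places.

triangle: 1!×4!×1!/7! = 24/5040
(j±m)!: 4!×1!×1!×1!×4!×1! = 576
prefactor² = (2J+1)×Δ×N² = 576/35
  k=0: +1/(0!×1!×1!×1!×3!×0!) = 1/6
  k=1: −1/(1!×0!×0!×0!×4!×1!) = -1/24
Σ = 1/8  ⇒  CG² = 576/35×1/8² = 9/35
CG = +√(9/35) = +0.507093

+√(9/35) ≈ +0.507093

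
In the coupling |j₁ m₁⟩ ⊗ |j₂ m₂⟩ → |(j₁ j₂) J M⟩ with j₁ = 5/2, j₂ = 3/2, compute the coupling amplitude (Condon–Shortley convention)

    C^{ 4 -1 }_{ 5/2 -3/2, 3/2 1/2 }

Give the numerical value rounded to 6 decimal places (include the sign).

+0.517549  (= +√(15/56))

triangle: 0!*5!*3!/9! = 720/362880
(j±m)!: 1!*4!*2!*1!*3!*5! = 34560
prefactor² = (2J+1)*Δ*N² = 4320/7
  k=0: +1/(0!*0!*4!*2!*1!*1!) = 1/48
Σ = 1/48  ⇒  CG² = 4320/7*1/48² = 15/56
CG = +√(15/56) = +0.517549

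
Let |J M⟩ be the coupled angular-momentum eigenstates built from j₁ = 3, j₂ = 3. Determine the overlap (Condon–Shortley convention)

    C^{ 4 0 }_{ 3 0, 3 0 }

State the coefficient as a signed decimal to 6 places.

−√(18/77) ≈ -0.483494

√[9·2!4!4!/11! · 3!3!3!3!4!4!] = √(373248/1925)
  +(−1)^0/∏(0,2,3,3,1,1)! = 1/72  (running 1/72)
  +(−1)^1/∏(1,1,2,2,2,2)! = -1/16  (running -7/144)
  +(−1)^2/∏(2,0,1,1,3,3)! = 1/72  (running -5/144)
⟨..|..⟩ = √(373248/1925)·(-5/144) = -0.483494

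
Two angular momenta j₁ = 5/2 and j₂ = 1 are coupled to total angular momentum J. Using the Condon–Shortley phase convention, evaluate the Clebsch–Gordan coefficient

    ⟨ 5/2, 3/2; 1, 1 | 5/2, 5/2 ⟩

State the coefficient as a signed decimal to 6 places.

−√(2/7) ≈ -0.534522

√[6·1!4!1!/7! · 4!1!2!0!5!0!] = √(1152/7)
  +(−1)^1/∏(1,0,0,1,4,0)! = -1/24  (running -1/24)
⟨..|..⟩ = √(1152/7)·(-1/24) = -0.534522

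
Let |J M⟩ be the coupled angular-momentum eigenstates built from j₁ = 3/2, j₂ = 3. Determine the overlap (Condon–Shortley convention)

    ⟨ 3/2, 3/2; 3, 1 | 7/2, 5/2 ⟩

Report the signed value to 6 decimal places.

triangle: 1!×2!×5!/9! = 240/362880
(j±m)!: 3!×0!×4!×2!×6!×1! = 207360
prefactor² = (2J+1)×Δ×N² = 7680/7
  k=0: +1/(0!×1!×0!×4!×2!×1!) = 1/48
Σ = 1/48  ⇒  CG² = 7680/7×1/48² = 10/21
CG = +√(10/21) = +0.690066

+0.690066  (= +√(10/21))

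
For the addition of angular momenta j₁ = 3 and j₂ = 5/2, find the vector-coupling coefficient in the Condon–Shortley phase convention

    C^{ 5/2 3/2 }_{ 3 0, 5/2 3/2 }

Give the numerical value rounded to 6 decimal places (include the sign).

triangle: 3!·3!·2!/9! = 72/362880
(j±m)!: 3!·3!·4!·1!·4!·1! = 20736
prefactor² = (2J+1)·Δ·N² = 864/35
  k=2: +1/(2!·1!·1!·2!·2!·0!) = 1/8
  k=3: −1/(3!·0!·0!·1!·3!·1!) = -1/36
Σ = 7/72  ⇒  CG² = 864/35·7/72² = 7/30
CG = +√(7/30) = +0.483046

+√(7/30) ≈ +0.483046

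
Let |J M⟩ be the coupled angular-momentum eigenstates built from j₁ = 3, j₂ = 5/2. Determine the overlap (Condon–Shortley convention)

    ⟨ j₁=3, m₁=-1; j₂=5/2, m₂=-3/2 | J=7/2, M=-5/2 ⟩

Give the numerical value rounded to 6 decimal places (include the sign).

triangle: 2!*4!*3!/10! = 288/3628800
(j±m)!: 2!*4!*1!*4!*1!*6! = 829440
prefactor² = (2J+1)*Δ*N² = 18432/35
  k=0: +1/(0!*2!*4!*1!*0!*2!) = 1/96
  k=1: −1/(1!*1!*3!*0!*1!*3!) = -1/36
Σ = -5/288  ⇒  CG² = 18432/35*(-5/288)² = 10/63
CG = −√(10/63) = -0.398410

-0.398410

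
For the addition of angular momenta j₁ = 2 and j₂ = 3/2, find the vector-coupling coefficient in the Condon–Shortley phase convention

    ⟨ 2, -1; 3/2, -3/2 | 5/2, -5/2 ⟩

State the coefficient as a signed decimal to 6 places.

√[6·1!3!2!/7! · 1!3!0!3!0!5!] = √(432/7)
  +(−1)^0/∏(0,1,3,0,0,2)! = 1/12  (running 1/12)
⟨..|..⟩ = √(432/7)·(1/12) = +0.654654

+√(3/7) ≈ +0.654654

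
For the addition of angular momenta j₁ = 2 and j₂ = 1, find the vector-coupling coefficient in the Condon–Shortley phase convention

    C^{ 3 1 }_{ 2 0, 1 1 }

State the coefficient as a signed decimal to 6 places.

triangle: 0!*4!*2!/7! = 48/5040
(j±m)!: 2!*2!*2!*0!*4!*2! = 384
prefactor² = (2J+1)*Δ*N² = 128/5
  k=0: +1/(0!*0!*2!*2!*2!*0!) = 1/8
Σ = 1/8  ⇒  CG² = 128/5*1/8² = 2/5
CG = +√(2/5) = +0.632456

+0.632456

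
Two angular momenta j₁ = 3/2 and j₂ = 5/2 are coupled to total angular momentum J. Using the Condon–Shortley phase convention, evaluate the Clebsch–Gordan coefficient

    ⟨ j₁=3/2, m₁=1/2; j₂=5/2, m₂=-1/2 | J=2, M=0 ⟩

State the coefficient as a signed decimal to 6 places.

j₁+j₂−J=2  J+j₁−j₂=1  J−j₁+j₂=3  j₁+j₂+J+1=7
(j₁±m₁, j₂±m₂, J±M) = (2,1,2,3,2,2)
P² = 8/7
sum k=0..1:
  [0] +1/4 = 1/4
  [1] −1/2 = -1/2
S = -1/4
C² = P²·S² = 1/14 ; C = -0.267261

-0.267261  (= −√(1/14))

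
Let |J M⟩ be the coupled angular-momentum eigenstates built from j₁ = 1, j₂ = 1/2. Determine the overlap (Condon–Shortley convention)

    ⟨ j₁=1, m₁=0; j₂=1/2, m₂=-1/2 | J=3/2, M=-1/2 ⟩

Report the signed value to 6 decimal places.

+0.816497  (= +√(2/3))

j₁+j₂−J=0  J+j₁−j₂=2  J−j₁+j₂=1  j₁+j₂+J+1=4
(j₁±m₁, j₂±m₂, J±M) = (1,1,0,1,1,2)
P² = 2/3
sum k=0..0:
  [0] +1/1 = 1
S = 1
C² = P²·S² = 2/3 ; C = +0.816497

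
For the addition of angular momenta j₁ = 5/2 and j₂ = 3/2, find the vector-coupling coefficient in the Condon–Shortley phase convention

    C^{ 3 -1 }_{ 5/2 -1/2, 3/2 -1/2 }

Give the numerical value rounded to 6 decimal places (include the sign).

+0.129099

j₁+j₂−J=1  J+j₁−j₂=4  J−j₁+j₂=2  j₁+j₂+J+1=8
(j₁±m₁, j₂±m₂, J±M) = (2,3,1,2,2,4)
P² = 48/5
sum k=0..1:
  [0] +1/6 = 1/6
  [1] −1/8 = -1/8
S = 1/24
C² = P²·S² = 1/60 ; C = +0.129099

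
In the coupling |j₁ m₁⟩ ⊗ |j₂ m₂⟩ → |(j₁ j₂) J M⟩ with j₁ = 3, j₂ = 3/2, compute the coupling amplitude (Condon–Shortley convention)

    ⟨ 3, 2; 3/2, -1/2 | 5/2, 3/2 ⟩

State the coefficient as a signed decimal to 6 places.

+√(1/14) ≈ +0.267261

√[6·2!4!1!/8! · 5!1!1!2!4!1!] = √(288/7)
  +(−1)^0/∏(0,2,1,1,3,0)! = 1/12  (running 1/12)
  +(−1)^1/∏(1,1,0,0,4,1)! = -1/24  (running 1/24)
⟨..|..⟩ = √(288/7)·(1/24) = +0.267261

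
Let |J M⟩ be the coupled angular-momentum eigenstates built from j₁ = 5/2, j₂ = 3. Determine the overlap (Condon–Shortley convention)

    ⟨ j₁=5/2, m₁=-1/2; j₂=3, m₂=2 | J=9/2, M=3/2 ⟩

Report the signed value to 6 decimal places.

triangle: 1!*4!*5!/11! = 2880/39916800
(j±m)!: 2!*3!*5!*1!*6!*3! = 6220800
prefactor² = (2J+1)*Δ*N² = 345600/77
  k=0: +1/(0!*1!*3!*5!*1!*0!) = 1/720
  k=1: −1/(1!*0!*2!*4!*2!*1!) = -1/96
Σ = -13/1440  ⇒  CG² = 345600/77*(-13/1440)² = 169/462
CG = −√(169/462) = -0.604815

-0.604815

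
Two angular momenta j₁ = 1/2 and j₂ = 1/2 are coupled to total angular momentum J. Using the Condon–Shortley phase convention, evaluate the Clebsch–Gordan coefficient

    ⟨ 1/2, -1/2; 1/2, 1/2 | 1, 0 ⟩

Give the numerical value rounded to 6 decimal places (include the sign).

+√(1/2) = +0.707107

√[3·0!1!1!/3! · 0!1!1!0!1!1!] = √(1/2)
  +(−1)^0/∏(0,0,1,1,0,0)! = 1  (running 1)
⟨..|..⟩ = √(1/2)·(1) = +0.707107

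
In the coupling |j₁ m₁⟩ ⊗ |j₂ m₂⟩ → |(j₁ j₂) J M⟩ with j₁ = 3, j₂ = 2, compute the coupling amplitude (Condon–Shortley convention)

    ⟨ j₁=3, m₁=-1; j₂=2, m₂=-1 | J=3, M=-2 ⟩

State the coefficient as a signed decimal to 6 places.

−√(1/4) ≈ -0.500000

√[7·2!4!2!/9! · 2!4!1!3!1!5!] = √(64)
  +(−1)^0/∏(0,2,4,1,0,1)! = 1/48  (running 1/48)
  +(−1)^1/∏(1,1,3,0,1,2)! = -1/12  (running -1/16)
⟨..|..⟩ = √(64)·(-1/16) = -0.500000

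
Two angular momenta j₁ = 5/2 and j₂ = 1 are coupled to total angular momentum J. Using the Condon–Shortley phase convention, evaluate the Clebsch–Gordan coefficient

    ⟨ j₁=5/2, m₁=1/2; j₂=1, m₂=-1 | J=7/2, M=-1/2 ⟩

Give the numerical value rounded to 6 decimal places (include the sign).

+0.534522

√[8·0!5!2!/8! · 3!2!0!2!3!4!] = √(1152/7)
  +(−1)^0/∏(0,0,2,0,3,2)! = 1/24  (running 1/24)
⟨..|..⟩ = √(1152/7)·(1/24) = +0.534522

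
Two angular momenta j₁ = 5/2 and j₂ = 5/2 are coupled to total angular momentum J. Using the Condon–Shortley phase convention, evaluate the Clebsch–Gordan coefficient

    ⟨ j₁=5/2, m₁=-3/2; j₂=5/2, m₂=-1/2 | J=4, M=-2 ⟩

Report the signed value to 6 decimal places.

triangle: 1!*4!*4!/10! = 576/3628800
(j±m)!: 1!*4!*2!*3!*2!*6! = 414720
prefactor² = (2J+1)*Δ*N² = 20736/35
  k=0: +1/(0!*1!*4!*2!*0!*2!) = 1/96
  k=1: −1/(1!*0!*3!*1!*1!*3!) = -1/36
Σ = -5/288  ⇒  CG² = 20736/35*(-5/288)² = 5/28
CG = −√(5/28) = -0.422577

−√(5/28) ≈ -0.422577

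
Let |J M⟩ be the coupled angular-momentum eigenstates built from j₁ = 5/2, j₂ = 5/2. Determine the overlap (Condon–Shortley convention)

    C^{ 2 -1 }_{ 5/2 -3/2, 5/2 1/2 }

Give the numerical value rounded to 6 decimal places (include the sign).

+0.377964  (= +√(1/7))

j₁+j₂−J=3  J+j₁−j₂=2  J−j₁+j₂=2  j₁+j₂+J+1=8
(j₁±m₁, j₂±m₂, J±M) = (1,4,3,2,1,3)
P² = 36/7
sum k=2..3:
  [2] +1/4 = 1/4
  [3] −1/12 = -1/12
S = 1/6
C² = P²·S² = 1/7 ; C = +0.377964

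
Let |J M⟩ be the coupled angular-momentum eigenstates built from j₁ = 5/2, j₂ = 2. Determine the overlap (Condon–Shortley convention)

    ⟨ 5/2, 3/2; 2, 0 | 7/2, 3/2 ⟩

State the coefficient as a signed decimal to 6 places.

j₁+j₂−J=1  J+j₁−j₂=4  J−j₁+j₂=3  j₁+j₂+J+1=9
(j₁±m₁, j₂±m₂, J±M) = (4,1,2,2,5,2)
P² = 512/7
sum k=0..1:
  [0] +1/12 = 1/12
  [1] −1/48 = -1/48
S = 1/16
C² = P²·S² = 2/7 ; C = +0.534522

+√(2/7) = +0.534522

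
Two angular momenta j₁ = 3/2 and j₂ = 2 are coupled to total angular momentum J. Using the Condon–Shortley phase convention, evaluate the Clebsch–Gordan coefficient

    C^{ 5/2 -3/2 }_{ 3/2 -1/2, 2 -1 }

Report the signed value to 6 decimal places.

+√(1/35) ≈ +0.169031

j₁+j₂−J=1  J+j₁−j₂=2  J−j₁+j₂=3  j₁+j₂+J+1=7
(j₁±m₁, j₂±m₂, J±M) = (1,2,1,3,1,4)
P² = 144/35
sum k=0..1:
  [0] +1/4 = 1/4
  [1] −1/6 = -1/6
S = 1/12
C² = P²·S² = 1/35 ; C = +0.169031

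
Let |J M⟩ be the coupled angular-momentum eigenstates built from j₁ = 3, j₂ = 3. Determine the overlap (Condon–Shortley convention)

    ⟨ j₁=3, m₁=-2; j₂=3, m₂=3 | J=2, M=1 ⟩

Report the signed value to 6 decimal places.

+√(25/84) ≈ +0.545545

j₁+j₂−J=4  J+j₁−j₂=2  J−j₁+j₂=2  j₁+j₂+J+1=9
(j₁±m₁, j₂±m₂, J±M) = (1,5,6,0,3,1)
P² = 4800/7
sum k=4..4:
  [4] +1/48 = 1/48
S = 1/48
C² = P²·S² = 25/84 ; C = +0.545545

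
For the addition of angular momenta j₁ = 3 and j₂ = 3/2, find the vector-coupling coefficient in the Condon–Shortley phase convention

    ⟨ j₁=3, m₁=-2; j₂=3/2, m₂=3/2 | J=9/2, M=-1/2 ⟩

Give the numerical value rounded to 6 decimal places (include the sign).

+√(1/21) ≈ +0.218218

√[10·0!6!3!/10! · 1!5!3!0!4!5!] = √(172800/7)
  +(−1)^0/∏(0,0,5,3,1,0)! = 1/720  (running 1/720)
⟨..|..⟩ = √(172800/7)·(1/720) = +0.218218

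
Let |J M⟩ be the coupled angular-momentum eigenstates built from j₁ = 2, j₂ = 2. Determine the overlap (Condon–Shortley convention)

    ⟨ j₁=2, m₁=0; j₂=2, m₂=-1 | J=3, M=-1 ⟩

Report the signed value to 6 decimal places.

j₁+j₂−J=1  J+j₁−j₂=3  J−j₁+j₂=3  j₁+j₂+J+1=8
(j₁±m₁, j₂±m₂, J±M) = (2,2,1,3,2,4)
P² = 36/5
sum k=0..1:
  [0] +1/4 = 1/4
  [1] −1/12 = -1/12
S = 1/6
C² = P²·S² = 1/5 ; C = +0.447214

+√(1/5) = +0.447214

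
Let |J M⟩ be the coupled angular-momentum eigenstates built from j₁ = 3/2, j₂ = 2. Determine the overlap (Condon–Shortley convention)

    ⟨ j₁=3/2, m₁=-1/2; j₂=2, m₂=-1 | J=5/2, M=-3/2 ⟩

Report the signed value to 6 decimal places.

√[6·1!2!3!/7! · 1!2!1!3!1!4!] = √(144/35)
  +(−1)^0/∏(0,1,2,1,0,2)! = 1/4  (running 1/4)
  +(−1)^1/∏(1,0,1,0,1,3)! = -1/6  (running 1/12)
⟨..|..⟩ = √(144/35)·(1/12) = +0.169031

+0.169031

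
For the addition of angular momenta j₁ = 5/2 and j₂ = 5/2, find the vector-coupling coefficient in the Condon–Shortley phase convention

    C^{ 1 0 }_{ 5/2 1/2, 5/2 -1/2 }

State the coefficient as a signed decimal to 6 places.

triangle: 4!×1!×1!/7! = 24/5040
(j±m)!: 3!×2!×2!×3!×1!×1! = 144
prefactor² = (2J+1)×Δ×N² = 72/35
  k=1: −1/(1!×3!×1!×1!×0!×0!) = -1/6
  k=2: +1/(2!×2!×0!×0!×1!×1!) = 1/4
Σ = 1/12  ⇒  CG² = 72/35×1/12² = 1/70
CG = +√(1/70) = +0.119523

+0.119523  (= +√(1/70))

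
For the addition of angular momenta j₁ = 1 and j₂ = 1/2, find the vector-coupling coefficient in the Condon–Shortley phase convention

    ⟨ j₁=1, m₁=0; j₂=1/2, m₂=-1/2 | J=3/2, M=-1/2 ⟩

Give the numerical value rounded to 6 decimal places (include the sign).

√[4·0!2!1!/4! · 1!1!0!1!1!2!] = √(2/3)
  +(−1)^0/∏(0,0,1,0,1,1)! = 1  (running 1)
⟨..|..⟩ = √(2/3)·(1) = +0.816497

+√(2/3) ≈ +0.816497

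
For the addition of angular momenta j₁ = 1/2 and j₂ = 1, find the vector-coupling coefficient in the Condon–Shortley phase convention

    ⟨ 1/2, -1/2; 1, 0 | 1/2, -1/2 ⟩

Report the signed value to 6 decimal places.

−√(1/3) ≈ -0.577350

√[2·1!0!1!/3! · 0!1!1!1!0!1!] = √(1/3)
  +(−1)^1/∏(1,0,0,0,0,1)! = -1  (running -1)
⟨..|..⟩ = √(1/3)·(-1) = -0.577350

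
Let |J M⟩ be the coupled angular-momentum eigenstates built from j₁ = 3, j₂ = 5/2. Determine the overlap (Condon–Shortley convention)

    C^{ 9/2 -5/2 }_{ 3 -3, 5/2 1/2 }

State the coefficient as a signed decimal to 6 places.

j₁+j₂−J=1  J+j₁−j₂=5  J−j₁+j₂=4  j₁+j₂+J+1=11
(j₁±m₁, j₂±m₂, J±M) = (0,6,3,2,2,7)
P² = 691200/11
sum k=1..1:
  [1] −1/480 = -1/480
S = -1/480
C² = P²·S² = 3/11 ; C = -0.522233

-0.522233  (= −√(3/11))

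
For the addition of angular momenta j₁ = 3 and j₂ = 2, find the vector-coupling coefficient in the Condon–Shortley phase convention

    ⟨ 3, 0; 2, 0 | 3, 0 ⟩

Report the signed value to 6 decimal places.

-0.516398

triangle: 2!·4!·2!/9! = 96/362880
(j±m)!: 3!·3!·2!·2!·3!·3! = 5184
prefactor² = (2J+1)·Δ·N² = 48/5
  k=0: +1/(0!·2!·3!·2!·1!·0!) = 1/24
  k=1: −1/(1!·1!·2!·1!·2!·1!) = -1/4
  k=2: +1/(2!·0!·1!·0!·3!·2!) = 1/24
Σ = -1/6  ⇒  CG² = 48/5·(-1/6)² = 4/15
CG = −√(4/15) = -0.516398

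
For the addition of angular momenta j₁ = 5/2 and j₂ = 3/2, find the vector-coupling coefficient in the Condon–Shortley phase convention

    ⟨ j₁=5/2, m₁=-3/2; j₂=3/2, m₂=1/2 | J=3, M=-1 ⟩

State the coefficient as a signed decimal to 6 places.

√[7·1!4!2!/8! · 1!4!2!1!2!4!] = √(96/5)
  +(−1)^0/∏(0,1,4,2,0,0)! = 1/48  (running 1/48)
  +(−1)^1/∏(1,0,3,1,1,1)! = -1/6  (running -7/48)
⟨..|..⟩ = √(96/5)·(-7/48) = -0.639010

−√(49/120) = -0.639010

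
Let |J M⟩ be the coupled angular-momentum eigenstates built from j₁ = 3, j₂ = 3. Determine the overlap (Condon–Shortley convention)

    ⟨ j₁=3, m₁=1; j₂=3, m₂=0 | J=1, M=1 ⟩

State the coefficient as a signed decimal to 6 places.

√[3·5!1!1!/8! · 4!2!3!3!2!0!] = √(216/7)
  +(−1)^2/∏(2,3,0,1,1,0)! = 1/12  (running 1/12)
⟨..|..⟩ = √(216/7)·(1/12) = +0.462910

+0.462910  (= +√(3/14))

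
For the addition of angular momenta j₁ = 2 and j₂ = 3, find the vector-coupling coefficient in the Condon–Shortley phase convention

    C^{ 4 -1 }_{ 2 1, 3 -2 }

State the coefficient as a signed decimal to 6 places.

√[9·1!3!5!/10! · 3!1!1!5!3!5!] = √(6480/7)
  +(−1)^0/∏(0,1,1,1,2,4)! = 1/48  (running 1/48)
  +(−1)^1/∏(1,0,0,0,3,5)! = -1/720  (running 7/360)
⟨..|..⟩ = √(6480/7)·(7/360) = +0.591608

+0.591608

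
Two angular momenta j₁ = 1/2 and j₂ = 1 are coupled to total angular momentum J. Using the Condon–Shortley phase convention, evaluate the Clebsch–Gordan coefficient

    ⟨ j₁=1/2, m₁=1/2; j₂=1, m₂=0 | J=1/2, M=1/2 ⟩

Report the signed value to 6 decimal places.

+√(1/3) ≈ +0.577350

triangle: 1!·0!·1!/3! = 1/6
(j±m)!: 1!·0!·1!·1!·1!·0! = 1
prefactor² = (2J+1)·Δ·N² = 1/3
  k=0: +1/(0!·1!·0!·1!·0!·0!) = 1
Σ = 1  ⇒  CG² = 1/3·1² = 1/3
CG = +√(1/3) = +0.577350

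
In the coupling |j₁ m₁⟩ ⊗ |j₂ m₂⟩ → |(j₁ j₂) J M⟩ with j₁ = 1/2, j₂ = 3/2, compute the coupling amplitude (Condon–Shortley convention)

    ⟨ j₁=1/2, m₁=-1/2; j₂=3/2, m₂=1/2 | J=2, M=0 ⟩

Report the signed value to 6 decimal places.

triangle: 0!*1!*3!/5! = 6/120
(j±m)!: 0!*1!*2!*1!*2!*2! = 8
prefactor² = (2J+1)*Δ*N² = 2
  k=0: +1/(0!*0!*1!*2!*0!*1!) = 1/2
Σ = 1/2  ⇒  CG² = 2*1/2² = 1/2
CG = +√(1/2) = +0.707107

+0.707107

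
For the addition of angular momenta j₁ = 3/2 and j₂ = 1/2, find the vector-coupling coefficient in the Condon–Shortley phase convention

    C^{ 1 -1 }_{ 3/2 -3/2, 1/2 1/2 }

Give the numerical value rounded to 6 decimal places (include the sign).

-0.866025  (= −√(3/4))

triangle: 1!·2!·0!/4! = 2/24
(j±m)!: 0!·3!·1!·0!·0!·2! = 12
prefactor² = (2J+1)·Δ·N² = 3
  k=1: −1/(1!·0!·2!·0!·0!·0!) = -1/2
Σ = -1/2  ⇒  CG² = 3·(-1/2)² = 3/4
CG = −√(3/4) = -0.866025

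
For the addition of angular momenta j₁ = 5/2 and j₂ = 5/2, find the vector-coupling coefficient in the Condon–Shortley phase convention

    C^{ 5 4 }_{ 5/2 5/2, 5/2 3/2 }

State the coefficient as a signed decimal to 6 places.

j₁+j₂−J=0  J+j₁−j₂=5  J−j₁+j₂=5  j₁+j₂+J+1=11
(j₁±m₁, j₂±m₂, J±M) = (5,0,4,1,9,1)
P² = 4147200
sum k=0..0:
  [0] +1/2880 = 1/2880
S = 1/2880
C² = P²·S² = 1/2 ; C = +0.707107

+√(1/2) = +0.707107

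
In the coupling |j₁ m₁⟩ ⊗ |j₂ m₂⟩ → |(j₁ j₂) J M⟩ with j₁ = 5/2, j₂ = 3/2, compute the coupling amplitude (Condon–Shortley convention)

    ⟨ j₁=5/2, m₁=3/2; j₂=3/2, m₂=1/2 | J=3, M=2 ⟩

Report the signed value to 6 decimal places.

triangle: 1!*4!*2!/8! = 48/40320
(j±m)!: 4!*1!*2!*1!*5!*1! = 5760
prefactor² = (2J+1)*Δ*N² = 48
  k=0: +1/(0!*1!*1!*2!*3!*0!) = 1/12
  k=1: −1/(1!*0!*0!*1!*4!*1!) = -1/24
Σ = 1/24  ⇒  CG² = 48*1/24² = 1/12
CG = +√(1/12) = +0.288675

+0.288675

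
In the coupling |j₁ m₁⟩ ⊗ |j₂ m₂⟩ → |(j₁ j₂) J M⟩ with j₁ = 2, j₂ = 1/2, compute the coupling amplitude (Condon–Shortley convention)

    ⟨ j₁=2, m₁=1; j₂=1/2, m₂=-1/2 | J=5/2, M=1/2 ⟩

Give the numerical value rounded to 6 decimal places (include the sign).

+0.632456

j₁+j₂−J=0  J+j₁−j₂=4  J−j₁+j₂=1  j₁+j₂+J+1=6
(j₁±m₁, j₂±m₂, J±M) = (3,1,0,1,3,2)
P² = 72/5
sum k=0..0:
  [0] +1/6 = 1/6
S = 1/6
C² = P²·S² = 2/5 ; C = +0.632456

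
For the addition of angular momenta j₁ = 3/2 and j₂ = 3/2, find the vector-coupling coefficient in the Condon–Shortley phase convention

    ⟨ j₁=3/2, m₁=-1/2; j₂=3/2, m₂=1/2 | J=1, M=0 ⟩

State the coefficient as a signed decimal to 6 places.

j₁+j₂−J=2  J+j₁−j₂=1  J−j₁+j₂=1  j₁+j₂+J+1=5
(j₁±m₁, j₂±m₂, J±M) = (1,2,2,1,1,1)
P² = 1/5
sum k=1..2:
  [1] −1/1 = -1
  [2] +1/2 = 1/2
S = -1/2
C² = P²·S² = 1/20 ; C = -0.223607

−√(1/20) ≈ -0.223607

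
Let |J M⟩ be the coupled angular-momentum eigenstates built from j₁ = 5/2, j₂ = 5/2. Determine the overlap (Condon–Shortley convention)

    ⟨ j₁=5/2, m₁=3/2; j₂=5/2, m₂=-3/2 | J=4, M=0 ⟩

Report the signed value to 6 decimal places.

+0.566947  (= +√(9/28))

triangle: 1!*4!*4!/10! = 576/3628800
(j±m)!: 4!*1!*1!*4!*4!*4! = 331776
prefactor² = (2J+1)*Δ*N² = 82944/175
  k=0: +1/(0!*1!*1!*1!*3!*3!) = 1/36
  k=1: −1/(1!*0!*0!*0!*4!*4!) = -1/576
Σ = 5/192  ⇒  CG² = 82944/175*5/192² = 9/28
CG = +√(9/28) = +0.566947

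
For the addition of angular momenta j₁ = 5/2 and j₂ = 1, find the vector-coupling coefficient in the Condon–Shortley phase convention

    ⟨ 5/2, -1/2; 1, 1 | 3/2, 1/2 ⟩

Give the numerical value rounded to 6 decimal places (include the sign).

√[4·2!3!0!/6! · 2!3!2!0!2!1!] = √(16/5)
  +(−1)^2/∏(2,0,1,0,2,0)! = 1/4  (running 1/4)
⟨..|..⟩ = √(16/5)·(1/4) = +0.447214

+0.447214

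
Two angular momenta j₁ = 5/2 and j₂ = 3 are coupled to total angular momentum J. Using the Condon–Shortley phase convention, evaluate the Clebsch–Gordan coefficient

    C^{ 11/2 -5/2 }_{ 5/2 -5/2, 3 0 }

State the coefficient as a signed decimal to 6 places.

triangle: 0!·5!·6!/12! = 86400/479001600
(j±m)!: 0!·5!·3!·3!·3!·8! = 1045094400
prefactor² = (2J+1)·Δ·N² = 24883200/11
  k=0: +1/(0!·0!·5!·3!·0!·3!) = 1/4320
Σ = 1/4320  ⇒  CG² = 24883200/11·1/4320² = 4/33
CG = +√(4/33) = +0.348155

+0.348155  (= +√(4/33))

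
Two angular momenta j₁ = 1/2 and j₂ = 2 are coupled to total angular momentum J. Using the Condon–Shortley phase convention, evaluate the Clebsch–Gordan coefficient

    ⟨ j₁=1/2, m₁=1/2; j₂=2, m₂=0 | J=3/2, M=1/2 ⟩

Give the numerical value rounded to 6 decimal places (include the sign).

triangle: 1!×0!×3!/5! = 6/120
(j±m)!: 1!×0!×2!×2!×2!×1! = 8
prefactor² = (2J+1)×Δ×N² = 8/5
  k=0: +1/(0!×1!×0!×2!×0!×1!) = 1/2
Σ = 1/2  ⇒  CG² = 8/5×1/2² = 2/5
CG = +√(2/5) = +0.632456

+√(2/5) = +0.632456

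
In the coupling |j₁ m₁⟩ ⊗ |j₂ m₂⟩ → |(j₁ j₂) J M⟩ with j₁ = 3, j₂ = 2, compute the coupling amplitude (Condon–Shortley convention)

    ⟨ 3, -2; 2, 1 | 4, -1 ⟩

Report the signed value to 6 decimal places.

-0.591608  (= −√(7/20))

j₁+j₂−J=1  J+j₁−j₂=5  J−j₁+j₂=3  j₁+j₂+J+1=10
(j₁±m₁, j₂±m₂, J±M) = (1,5,3,1,3,5)
P² = 6480/7
sum k=0..1:
  [0] +1/720 = 1/720
  [1] −1/48 = -1/48
S = -7/360
C² = P²·S² = 7/20 ; C = -0.591608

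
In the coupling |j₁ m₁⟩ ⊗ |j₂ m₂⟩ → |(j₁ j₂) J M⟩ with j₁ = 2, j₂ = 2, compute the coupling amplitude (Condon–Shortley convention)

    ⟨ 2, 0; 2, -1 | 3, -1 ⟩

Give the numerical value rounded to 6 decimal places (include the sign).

+0.447214

√[7·1!3!3!/8! · 2!2!1!3!2!4!] = √(36/5)
  +(−1)^0/∏(0,1,2,1,1,2)! = 1/4  (running 1/4)
  +(−1)^1/∏(1,0,1,0,2,3)! = -1/12  (running 1/6)
⟨..|..⟩ = √(36/5)·(1/6) = +0.447214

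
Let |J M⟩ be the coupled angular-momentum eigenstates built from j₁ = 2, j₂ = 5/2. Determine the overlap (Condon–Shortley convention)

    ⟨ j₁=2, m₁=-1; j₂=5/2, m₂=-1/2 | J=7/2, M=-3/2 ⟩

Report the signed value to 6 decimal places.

−√(2/21) = -0.308607

√[8·1!3!4!/9! · 1!3!2!3!2!5!] = √(384/7)
  +(−1)^0/∏(0,1,3,2,0,2)! = 1/24  (running 1/24)
  +(−1)^1/∏(1,0,2,1,1,3)! = -1/12  (running -1/24)
⟨..|..⟩ = √(384/7)·(-1/24) = -0.308607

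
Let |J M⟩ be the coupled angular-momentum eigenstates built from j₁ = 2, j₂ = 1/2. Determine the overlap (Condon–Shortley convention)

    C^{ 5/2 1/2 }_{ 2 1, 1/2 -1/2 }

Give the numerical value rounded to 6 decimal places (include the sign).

+√(2/5) ≈ +0.632456

√[6·0!4!1!/6! · 3!1!0!1!3!2!] = √(72/5)
  +(−1)^0/∏(0,0,1,0,3,1)! = 1/6  (running 1/6)
⟨..|..⟩ = √(72/5)·(1/6) = +0.632456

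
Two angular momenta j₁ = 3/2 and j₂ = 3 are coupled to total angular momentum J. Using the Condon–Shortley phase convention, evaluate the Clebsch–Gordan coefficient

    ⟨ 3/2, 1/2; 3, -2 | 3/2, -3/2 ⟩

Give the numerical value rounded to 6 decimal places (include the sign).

−√(2/7) ≈ -0.534522

triangle: 3!·0!·3!/7! = 36/5040
(j±m)!: 2!·1!·1!·5!·0!·3! = 1440
prefactor² = (2J+1)·Δ·N² = 288/7
  k=1: −1/(1!·2!·0!·0!·0!·3!) = -1/12
Σ = -1/12  ⇒  CG² = 288/7·(-1/12)² = 2/7
CG = −√(2/7) = -0.534522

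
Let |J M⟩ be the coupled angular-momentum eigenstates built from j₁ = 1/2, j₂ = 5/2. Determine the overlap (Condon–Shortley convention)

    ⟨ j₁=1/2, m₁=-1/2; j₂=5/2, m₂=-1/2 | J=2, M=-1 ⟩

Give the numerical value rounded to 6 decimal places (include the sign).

−√(1/3) = -0.577350

j₁+j₂−J=1  J+j₁−j₂=0  J−j₁+j₂=4  j₁+j₂+J+1=6
(j₁±m₁, j₂±m₂, J±M) = (0,1,2,3,1,3)
P² = 12
sum k=1..1:
  [1] −1/6 = -1/6
S = -1/6
C² = P²·S² = 1/3 ; C = -0.577350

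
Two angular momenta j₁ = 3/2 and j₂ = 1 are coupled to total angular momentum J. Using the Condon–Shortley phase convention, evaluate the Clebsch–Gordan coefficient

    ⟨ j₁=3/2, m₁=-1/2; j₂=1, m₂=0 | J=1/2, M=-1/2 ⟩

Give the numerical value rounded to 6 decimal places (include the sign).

−√(1/3) = -0.577350

triangle: 2!·1!·0!/4! = 2/24
(j±m)!: 1!·2!·1!·1!·0!·1! = 2
prefactor² = (2J+1)·Δ·N² = 1/3
  k=1: −1/(1!·1!·1!·0!·0!·0!) = -1
Σ = -1  ⇒  CG² = 1/3·(-1)² = 1/3
CG = −√(1/3) = -0.577350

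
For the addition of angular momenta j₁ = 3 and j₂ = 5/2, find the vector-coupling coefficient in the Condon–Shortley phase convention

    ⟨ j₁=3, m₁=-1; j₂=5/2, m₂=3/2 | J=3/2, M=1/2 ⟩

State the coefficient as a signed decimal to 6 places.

j₁+j₂−J=4  J+j₁−j₂=2  J−j₁+j₂=1  j₁+j₂+J+1=8
(j₁±m₁, j₂±m₂, J±M) = (2,4,4,1,2,1)
P² = 384/35
sum k=3..4:
  [3] −1/6 = -1/6
  [4] +1/48 = 1/48
S = -7/48
C² = P²·S² = 7/30 ; C = -0.483046

-0.483046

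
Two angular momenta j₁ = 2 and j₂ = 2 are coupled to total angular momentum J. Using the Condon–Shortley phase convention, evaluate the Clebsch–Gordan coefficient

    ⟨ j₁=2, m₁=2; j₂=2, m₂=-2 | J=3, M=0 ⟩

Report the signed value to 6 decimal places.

+0.316228  (= +√(1/10))

triangle: 1!×3!×3!/8! = 36/40320
(j±m)!: 4!×0!×0!×4!×3!×3! = 20736
prefactor² = (2J+1)×Δ×N² = 648/5
  k=0: +1/(0!×1!×0!×0!×3!×3!) = 1/36
Σ = 1/36  ⇒  CG² = 648/5×1/36² = 1/10
CG = +√(1/10) = +0.316228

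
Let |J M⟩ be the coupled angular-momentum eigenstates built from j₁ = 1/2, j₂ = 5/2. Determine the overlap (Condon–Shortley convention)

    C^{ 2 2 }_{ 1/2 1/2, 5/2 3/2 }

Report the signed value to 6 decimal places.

√[5·1!0!4!/6! · 1!0!4!1!4!0!] = √(96)
  +(−1)^0/∏(0,1,0,4,0,0)! = 1/24  (running 1/24)
⟨..|..⟩ = √(96)·(1/24) = +0.408248

+0.408248  (= +√(1/6))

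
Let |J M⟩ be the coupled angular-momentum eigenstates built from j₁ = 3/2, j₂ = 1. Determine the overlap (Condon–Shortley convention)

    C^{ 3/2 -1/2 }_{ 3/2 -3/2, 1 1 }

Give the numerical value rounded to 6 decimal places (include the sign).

−√(2/5) ≈ -0.632456

j₁+j₂−J=1  J+j₁−j₂=2  J−j₁+j₂=1  j₁+j₂+J+1=5
(j₁±m₁, j₂±m₂, J±M) = (0,3,2,0,1,2)
P² = 8/5
sum k=1..1:
  [1] −1/2 = -1/2
S = -1/2
C² = P²·S² = 2/5 ; C = -0.632456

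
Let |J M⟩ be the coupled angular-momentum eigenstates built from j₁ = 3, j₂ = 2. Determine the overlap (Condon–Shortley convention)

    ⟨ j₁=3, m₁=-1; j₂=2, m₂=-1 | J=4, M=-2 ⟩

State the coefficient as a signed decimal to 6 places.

+√(1/28) = +0.188982

triangle: 1!×5!×3!/10! = 720/3628800
(j±m)!: 2!×4!×1!×3!×2!×6! = 414720
prefactor² = (2J+1)×Δ×N² = 5184/7
  k=0: +1/(0!×1!×4!×1!×1!×2!) = 1/48
  k=1: −1/(1!×0!×3!×0!×2!×3!) = -1/72
Σ = 1/144  ⇒  CG² = 5184/7×1/144² = 1/28
CG = +√(1/28) = +0.188982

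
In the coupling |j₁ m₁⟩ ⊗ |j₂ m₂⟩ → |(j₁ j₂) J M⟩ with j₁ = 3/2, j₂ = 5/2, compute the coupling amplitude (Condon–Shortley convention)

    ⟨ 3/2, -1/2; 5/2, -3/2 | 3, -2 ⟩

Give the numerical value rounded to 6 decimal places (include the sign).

triangle: 1!·2!·4!/8! = 48/40320
(j±m)!: 1!·2!·1!·4!·1!·5! = 5760
prefactor² = (2J+1)·Δ·N² = 48
  k=0: +1/(0!·1!·2!·1!·0!·3!) = 1/12
  k=1: −1/(1!·0!·1!·0!·1!·4!) = -1/24
Σ = 1/24  ⇒  CG² = 48·1/24² = 1/12
CG = +√(1/12) = +0.288675

+0.288675  (= +√(1/12))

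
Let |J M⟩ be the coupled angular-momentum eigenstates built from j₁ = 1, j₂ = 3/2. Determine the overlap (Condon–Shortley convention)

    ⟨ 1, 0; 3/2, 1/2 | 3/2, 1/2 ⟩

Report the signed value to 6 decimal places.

-0.258199

√[4·1!1!2!/5! · 1!1!2!1!2!1!] = √(4/15)
  +(−1)^0/∏(0,1,1,2,0,0)! = 1/2  (running 1/2)
  +(−1)^1/∏(1,0,0,1,1,1)! = -1  (running -1/2)
⟨..|..⟩ = √(4/15)·(-1/2) = -0.258199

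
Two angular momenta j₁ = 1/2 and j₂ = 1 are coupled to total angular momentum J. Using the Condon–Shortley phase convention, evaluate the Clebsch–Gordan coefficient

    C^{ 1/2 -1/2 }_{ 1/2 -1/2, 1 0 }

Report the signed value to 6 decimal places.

−√(1/3) ≈ -0.577350

triangle: 1!·0!·1!/3! = 1/6
(j±m)!: 0!·1!·1!·1!·0!·1! = 1
prefactor² = (2J+1)·Δ·N² = 1/3
  k=1: −1/(1!·0!·0!·0!·0!·1!) = -1
Σ = -1  ⇒  CG² = 1/3·(-1)² = 1/3
CG = −√(1/3) = -0.577350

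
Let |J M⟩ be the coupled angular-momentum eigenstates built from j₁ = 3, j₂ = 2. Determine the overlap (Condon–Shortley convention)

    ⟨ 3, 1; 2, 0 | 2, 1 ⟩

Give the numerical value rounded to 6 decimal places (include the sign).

-0.377964

√[5·3!3!1!/8! · 4!2!2!2!3!1!] = √(36/7)
  +(−1)^1/∏(1,2,1,1,2,0)! = -1/4  (running -1/4)
  +(−1)^2/∏(2,1,0,0,3,1)! = 1/12  (running -1/6)
⟨..|..⟩ = √(36/7)·(-1/6) = -0.377964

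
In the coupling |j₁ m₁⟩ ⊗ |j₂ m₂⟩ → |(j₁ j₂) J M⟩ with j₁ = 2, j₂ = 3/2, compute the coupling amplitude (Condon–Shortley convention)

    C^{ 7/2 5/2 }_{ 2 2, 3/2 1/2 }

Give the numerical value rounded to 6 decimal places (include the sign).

j₁+j₂−J=0  J+j₁−j₂=4  J−j₁+j₂=3  j₁+j₂+J+1=8
(j₁±m₁, j₂±m₂, J±M) = (4,0,2,1,6,1)
P² = 6912/7
sum k=0..0:
  [0] +1/48 = 1/48
S = 1/48
C² = P²·S² = 3/7 ; C = +0.654654

+0.654654  (= +√(3/7))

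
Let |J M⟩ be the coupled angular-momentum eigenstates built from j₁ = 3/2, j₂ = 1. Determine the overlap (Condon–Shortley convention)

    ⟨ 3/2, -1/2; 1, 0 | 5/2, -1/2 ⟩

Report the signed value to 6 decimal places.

√[6·0!3!2!/6! · 1!2!1!1!2!3!] = √(12/5)
  +(−1)^0/∏(0,0,2,1,1,1)! = 1/2  (running 1/2)
⟨..|..⟩ = √(12/5)·(1/2) = +0.774597

+√(3/5) ≈ +0.774597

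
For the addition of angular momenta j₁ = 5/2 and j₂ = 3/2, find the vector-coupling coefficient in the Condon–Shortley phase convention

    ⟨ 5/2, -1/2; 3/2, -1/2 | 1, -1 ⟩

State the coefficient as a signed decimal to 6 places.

-0.387298  (= −√(3/20))

j₁+j₂−J=3  J+j₁−j₂=2  J−j₁+j₂=0  j₁+j₂+J+1=6
(j₁±m₁, j₂±m₂, J±M) = (2,3,1,2,0,2)
P² = 12/5
sum k=1..1:
  [1] −1/4 = -1/4
S = -1/4
C² = P²·S² = 3/20 ; C = -0.387298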